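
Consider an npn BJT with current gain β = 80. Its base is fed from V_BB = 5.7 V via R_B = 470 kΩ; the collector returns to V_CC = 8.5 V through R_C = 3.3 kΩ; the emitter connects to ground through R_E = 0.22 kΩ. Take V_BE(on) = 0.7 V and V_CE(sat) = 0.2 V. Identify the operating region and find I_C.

active; I_C ≈ 0.82 mA

Assume active. Base-emitter loop: I_B = (V_BB − V_BE)/(R_B + (β+1)R_E) = (5.7 − 0.7)/(470 + 81×0.22) = 0.0102 mA.
I_C = β·I_B = 80×0.0102 = 0.82 mA.
V_CE = V_CC − I_C·R_C − I_E·R_E = 8.5 − 0.82×3.3 − 0.83×0.22 = 5.61 V > V_CE(sat), so the active-region assumption holds.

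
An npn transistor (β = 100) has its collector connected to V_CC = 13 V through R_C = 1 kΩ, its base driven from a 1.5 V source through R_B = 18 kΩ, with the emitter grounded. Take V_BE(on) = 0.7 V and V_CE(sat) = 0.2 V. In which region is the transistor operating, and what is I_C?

active; I_C ≈ 4.4 mA

Assume active. Base-emitter loop: I_B = (V_BB − V_BE)/R_B = (1.5 − 0.7)/18 = 0.0444 mA.
I_C = β·I_B = 100×0.0444 = 4.44 mA.
V_CE = V_CC − I_C·R_C = 13 − 4.44×1 = 8.56 V > V_CE(sat), so the active-region assumption holds.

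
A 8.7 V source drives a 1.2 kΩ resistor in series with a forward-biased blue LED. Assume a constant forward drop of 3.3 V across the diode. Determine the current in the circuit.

I ≈ 4.5 mA

KVL around the loop: 8.7 = V_D + I·R = 3.3 + I × 1.2 kΩ.
So I = (8.7 − 3.3) / 1.2 kΩ = 5.4 / 1.2 = 4.5 mA.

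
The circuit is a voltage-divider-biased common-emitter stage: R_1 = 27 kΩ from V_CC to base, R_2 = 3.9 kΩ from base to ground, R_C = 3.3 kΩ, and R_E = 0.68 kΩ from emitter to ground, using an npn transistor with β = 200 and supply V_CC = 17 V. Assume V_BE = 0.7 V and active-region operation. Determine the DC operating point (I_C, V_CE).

Thevenize the base divider: V_Th = V_CC·R_2/(R_1+R_2) = 17×3.9/30.9 = 2.15 V, R_Th = R_1‖R_2 = 3.41 kΩ.
Base-emitter loop: V_Th = I_B·R_Th + V_BE + (β+1)I_B·R_E, so I_B = (2.15 − 0.7) / (3.41 + 201×0.68) = 0.0103 mA.
I_C = β·I_B = 200×0.0103 = 2.06 mA, and I_E = (β+1)I_B = 2.07 mA.
V_CE = V_CC − I_C·R_C − I_E·R_E = 17 − 2.06×3.3 − 2.07×0.68 = 8.78 V.
V_CE = 8.78 V > 0.2 V confirms active-region operation.

I_C ≈ 2.1 mA, V_CE ≈ 8.8 V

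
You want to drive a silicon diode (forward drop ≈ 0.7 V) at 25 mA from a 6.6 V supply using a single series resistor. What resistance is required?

R ≈ 0.24 kΩ

The resistor drops V_S − V_D = 6.6 − 0.7 = 5.9 V at 25 mA.
R = 5.9 V / 25 mA = 0.236 kΩ.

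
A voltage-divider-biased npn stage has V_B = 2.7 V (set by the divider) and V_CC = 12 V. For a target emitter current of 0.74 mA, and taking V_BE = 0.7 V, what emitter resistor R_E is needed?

V_E = V_B − V_BE = 2.7 − 0.7 = 2 V.
R_E = V_E / I_E = 2 / 0.74 = 2.7 kΩ.

R_E ≈ 2.7 kΩ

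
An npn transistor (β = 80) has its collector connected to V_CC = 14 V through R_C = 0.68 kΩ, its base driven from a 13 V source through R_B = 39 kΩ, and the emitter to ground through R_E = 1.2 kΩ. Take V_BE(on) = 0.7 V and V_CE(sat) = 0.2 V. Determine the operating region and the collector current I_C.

Assume active. Base-emitter loop: I_B = (V_BB − V_BE)/(R_B + (β+1)R_E) = (13 − 0.7)/(39 + 81×1.2) = 0.0903 mA.
I_C = β·I_B = 80×0.0903 = 7.22 mA.
V_CE = V_CC − I_C·R_C − I_E·R_E = 14 − 7.22×0.68 − 7.31×1.2 = 0.309 V > V_CE(sat), so the active-region assumption holds.

active; I_C ≈ 7.2 mA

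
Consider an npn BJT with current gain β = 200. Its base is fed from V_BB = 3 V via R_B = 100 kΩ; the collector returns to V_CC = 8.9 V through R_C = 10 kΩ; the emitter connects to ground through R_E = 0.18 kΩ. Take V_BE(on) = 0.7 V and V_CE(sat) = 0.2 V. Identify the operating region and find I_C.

saturation; I_C ≈ 0.85 mA

Assume active: I_B = (3 − 0.7)/(100 + 201×0.18) = 0.0169 mA, I_C = β·I_B = 3.38 mA.
Then V_CE = 8.9 − 3.38×10 − 3.39×0.18 = -25.5 V < 0.2 V — the active assumption fails.
Re-solve with V_CE = 0.2 V. KCL at the emitter: V_E/R_E = (V_BB−0.7−V_E)/R_B + (V_CC−0.2−V_E)/R_C, giving V_E = 0.158 V.
I_C = (V_CC − 0.2 − V_E)/R_C = (8.7 − 0.158)/10 = 0.854 mA.
Check: I_B = (2.3 − 0.158)/100 = 0.0214 mA, and β·I_B = 4.28 mA > I_C, confirming saturation.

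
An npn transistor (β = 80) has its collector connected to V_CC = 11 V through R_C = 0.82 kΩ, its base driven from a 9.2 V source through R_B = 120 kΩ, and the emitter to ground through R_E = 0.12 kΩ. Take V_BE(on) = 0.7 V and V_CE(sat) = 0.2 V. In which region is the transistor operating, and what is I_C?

active; I_C ≈ 5.2 mA

Assume active. Base-emitter loop: I_B = (V_BB − V_BE)/(R_B + (β+1)R_E) = (9.2 − 0.7)/(120 + 81×0.12) = 0.0655 mA.
I_C = β·I_B = 80×0.0655 = 5.24 mA.
V_CE = V_CC − I_C·R_C − I_E·R_E = 11 − 5.24×0.82 − 5.31×0.12 = 6.06 V > V_CE(sat), so the active-region assumption holds.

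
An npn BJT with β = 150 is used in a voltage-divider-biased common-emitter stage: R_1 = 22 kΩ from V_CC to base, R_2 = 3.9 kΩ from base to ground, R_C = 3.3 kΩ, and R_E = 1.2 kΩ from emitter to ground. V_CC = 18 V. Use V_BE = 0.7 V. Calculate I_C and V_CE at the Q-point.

I_C ≈ 1.6 mA, V_CE ≈ 11 V

Thevenize the base divider: V_Th = V_CC·R_2/(R_1+R_2) = 18×3.9/25.9 = 2.71 V, R_Th = R_1‖R_2 = 3.31 kΩ.
Base-emitter loop: V_Th = I_B·R_Th + V_BE + (β+1)I_B·R_E, so I_B = (2.71 − 0.7) / (3.31 + 151×1.2) = 0.0109 mA.
I_C = β·I_B = 150×0.0109 = 1.63 mA, and I_E = (β+1)I_B = 1.65 mA.
V_CE = V_CC − I_C·R_C − I_E·R_E = 18 − 1.63×3.3 − 1.65×1.2 = 10.6 V.
V_CE = 10.6 V > 0.2 V confirms active-region operation.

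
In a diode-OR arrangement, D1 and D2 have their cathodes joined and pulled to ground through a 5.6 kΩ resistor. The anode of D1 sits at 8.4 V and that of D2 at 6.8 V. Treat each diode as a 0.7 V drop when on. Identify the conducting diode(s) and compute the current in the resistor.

Assume both conduct. Then node N would need to be at both 8.4−0.7 = 7.7 V and 6.8−0.7 = 6.1 V, which is impossible.
Assume only D1 conducts: V_N = 8.4 − 0.7 = 7.7 V, so I_R = 7.7/5.6 = 1.38 mA.
Check D2: its anode-to-cathode voltage is 6.8 − 7.7 = -0.9 V < 0.7 V, so it is off. The assumption is consistent.

Only D1 conducts; I_R ≈ 1.4 mA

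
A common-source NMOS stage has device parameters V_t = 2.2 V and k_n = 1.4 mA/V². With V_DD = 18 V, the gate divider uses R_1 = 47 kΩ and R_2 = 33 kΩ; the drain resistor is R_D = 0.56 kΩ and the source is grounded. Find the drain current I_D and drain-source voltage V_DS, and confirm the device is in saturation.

V_G = V_DD·R_2/(R_1+R_2) = 18×33/80 = 7.42 V. With the source grounded, V_GS = V_G = 7.42 V.
Assume saturation: I_D = (k_n/2)(V_GS − V_t)² = (1.4/2)×(7.42 − 2.2)² = 0.7×5.22² = 19.1 mA.
V_DS = V_DD − I_D·R_D = 18 − 19.1×0.56 = 7.3 V.
Saturation requires V_DS ≥ V_GS − V_t = 5.22 V; 7.3 ≥ 5.22 ✓.

I_D ≈ 19 mA, V_DS ≈ 7.3 V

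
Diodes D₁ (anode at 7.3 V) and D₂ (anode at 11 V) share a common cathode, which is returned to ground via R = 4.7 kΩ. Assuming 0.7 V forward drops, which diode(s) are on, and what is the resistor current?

Assume both conduct. Then node N would need to be at both 7.3−0.7 = 6.6 V and 11−0.7 = 10.3 V, which is impossible.
Assume only D₂ conducts: V_N = 11 − 0.7 = 10.3 V, so I_R = 10.3/4.7 = 2.19 mA.
Check D₁: its anode-to-cathode voltage is 7.3 − 10.3 = -3 V < 0.7 V, so it is off. The assumption is consistent.

Only D₂ conducts; I_R ≈ 2.2 mA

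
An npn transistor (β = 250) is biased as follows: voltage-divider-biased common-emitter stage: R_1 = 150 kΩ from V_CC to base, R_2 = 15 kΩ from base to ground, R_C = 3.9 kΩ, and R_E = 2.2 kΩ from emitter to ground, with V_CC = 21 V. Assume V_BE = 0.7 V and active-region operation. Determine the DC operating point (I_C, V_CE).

Thevenize the base divider: V_Th = V_CC·R_2/(R_1+R_2) = 21×15/165 = 1.91 V, R_Th = R_1‖R_2 = 13.6 kΩ.
Base-emitter loop: V_Th = I_B·R_Th + V_BE + (β+1)I_B·R_E, so I_B = (1.91 − 0.7) / (13.6 + 251×2.2) = 0.00214 mA.
I_C = β·I_B = 250×0.00214 = 0.534 mA, and I_E = (β+1)I_B = 0.536 mA.
V_CE = V_CC − I_C·R_C − I_E·R_E = 21 − 0.534×3.9 − 0.536×2.2 = 17.7 V.
V_CE = 17.7 V > 0.2 V confirms active-region operation.

I_C ≈ 0.53 mA, V_CE ≈ 18 V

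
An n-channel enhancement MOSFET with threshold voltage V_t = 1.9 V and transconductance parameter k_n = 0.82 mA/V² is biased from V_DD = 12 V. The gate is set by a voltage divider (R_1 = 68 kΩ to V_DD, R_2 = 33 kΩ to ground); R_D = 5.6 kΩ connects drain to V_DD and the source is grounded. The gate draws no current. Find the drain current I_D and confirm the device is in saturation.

I_D ≈ 1.7 mA

V_G = V_DD·R_2/(R_1+R_2) = 12×33/101 = 3.92 V. With the source grounded, V_GS = V_G = 3.92 V.
Assume saturation: I_D = (k_n/2)(V_GS − V_t)² = (0.82/2)×(3.92 − 1.9)² = 0.41×2.02² = 1.67 mA.
V_DS = V_DD − I_D·R_D = 12 − 1.67×5.6 = 2.62 V.
Saturation requires V_DS ≥ V_GS − V_t = 2.02 V; 2.62 ≥ 2.02 ✓.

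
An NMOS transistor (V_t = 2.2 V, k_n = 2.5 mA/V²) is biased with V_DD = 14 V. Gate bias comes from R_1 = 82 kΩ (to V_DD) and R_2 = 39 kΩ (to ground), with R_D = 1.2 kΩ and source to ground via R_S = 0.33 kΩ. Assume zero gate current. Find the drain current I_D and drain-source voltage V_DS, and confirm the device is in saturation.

V_G = V_DD·R_2/(R_1+R_2) = 14×39/121 = 4.51 V.
Assume saturation: I_D = (k_n/2)(V_GS − V_t)² with V_GS = V_G − I_D·R_S = 4.51 − 0.33·I_D.
Substituting gives 0.136·I_D² − 2.91·I_D + 6.68 = 0, with roots I_D = 2.62 or 18.7 mA.
The root I_D = 18.7 mA gives V_GS = -1.67 V ≤ V_t, so take I_D = 2.62 mA.
Then V_GS = 3.65 V and V_DS = V_DD − I_D(R_D+R_S) = 14 − 2.62×1.53 = 9.99 V.
Saturation requires V_DS ≥ V_GS − V_t = 1.45 V; 9.99 ≥ 1.45 ✓.

I_D ≈ 2.6 mA, V_DS ≈ 10 V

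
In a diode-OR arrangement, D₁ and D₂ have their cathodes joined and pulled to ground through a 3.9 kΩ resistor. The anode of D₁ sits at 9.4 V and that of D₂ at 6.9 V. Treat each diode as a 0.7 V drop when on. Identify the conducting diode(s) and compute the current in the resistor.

Only D₁ conducts; I_R ≈ 2.2 mA

Assume both conduct. Then node N would need to be at both 9.4−0.7 = 8.7 V and 6.9−0.7 = 6.2 V, which is impossible.
Assume only D₁ conducts: V_N = 9.4 − 0.7 = 8.7 V, so I_R = 8.7/3.9 = 2.23 mA.
Check D₂: its anode-to-cathode voltage is 6.9 − 8.7 = -1.8 V < 0.7 V, so it is off. The assumption is consistent.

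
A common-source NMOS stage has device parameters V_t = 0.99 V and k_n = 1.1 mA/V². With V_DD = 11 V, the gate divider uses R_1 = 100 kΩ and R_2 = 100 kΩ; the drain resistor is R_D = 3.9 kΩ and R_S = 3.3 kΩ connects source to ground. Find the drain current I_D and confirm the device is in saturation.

I_D ≈ 0.97 mA

V_G = V_DD·R_2/(R_1+R_2) = 11×100/200 = 5.5 V.
Assume saturation: I_D = (k_n/2)(V_GS − V_t)² with V_GS = V_G − I_D·R_S = 5.5 − 3.3·I_D.
Substituting gives 5.99·I_D² − 17.4·I_D + 11.2 = 0, with roots I_D = 0.965 or 1.94 mA.
The root I_D = 1.94 mA gives V_GS = -0.886 V ≤ V_t, so take I_D = 0.965 mA.
Then V_GS = 2.31 V and V_DS = V_DD − I_D(R_D+R_S) = 11 − 0.965×7.2 = 4.05 V.
Saturation requires V_DS ≥ V_GS − V_t = 1.32 V; 4.05 ≥ 1.32 ✓.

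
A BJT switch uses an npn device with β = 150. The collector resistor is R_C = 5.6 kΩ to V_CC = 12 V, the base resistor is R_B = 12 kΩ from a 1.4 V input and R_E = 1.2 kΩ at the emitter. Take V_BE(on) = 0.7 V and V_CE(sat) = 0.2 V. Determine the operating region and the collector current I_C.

active; I_C ≈ 0.54 mA

Assume active. Base-emitter loop: I_B = (V_BB − V_BE)/(R_B + (β+1)R_E) = (1.4 − 0.7)/(12 + 151×1.2) = 0.00362 mA.
I_C = β·I_B = 150×0.00362 = 0.543 mA.
V_CE = V_CC − I_C·R_C − I_E·R_E = 12 − 0.543×5.6 − 0.547×1.2 = 8.3 V > V_CE(sat), so the active-region assumption holds.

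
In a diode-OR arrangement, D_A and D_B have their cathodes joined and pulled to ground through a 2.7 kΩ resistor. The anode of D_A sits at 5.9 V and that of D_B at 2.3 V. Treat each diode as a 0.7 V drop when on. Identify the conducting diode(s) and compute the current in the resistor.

Assume both conduct. Then node N would need to be at both 5.9−0.7 = 5.2 V and 2.3−0.7 = 1.6 V, which is impossible.
Assume only D_A conducts: V_N = 5.9 − 0.7 = 5.2 V, so I_R = 5.2/2.7 = 1.93 mA.
Check D_B: its anode-to-cathode voltage is 2.3 − 5.2 = -2.9 V < 0.7 V, so it is off. The assumption is consistent.

Only D_A conducts; I_R ≈ 1.9 mA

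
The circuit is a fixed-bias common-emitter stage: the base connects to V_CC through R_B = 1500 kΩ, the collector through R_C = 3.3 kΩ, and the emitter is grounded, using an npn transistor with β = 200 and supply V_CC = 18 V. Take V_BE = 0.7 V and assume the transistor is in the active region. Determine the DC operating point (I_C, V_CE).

I_C ≈ 2.3 mA, V_CE ≈ 10 V

Base loop: V_CC = I_B·R_B + V_BE, so I_B = (18 − 0.7)/1500 kΩ = 0.0115 mA.
In the active region I_C = β·I_B = 200 × 0.0115 = 2.31 mA.
Collector loop: V_CE = V_CC − I_C·R_C = 18 − 2.31×3.3 = 10.4 V.
Since V_CE = 10.4 V > V_CE(sat) ≈ 0.2 V, the transistor is in the active region as assumed.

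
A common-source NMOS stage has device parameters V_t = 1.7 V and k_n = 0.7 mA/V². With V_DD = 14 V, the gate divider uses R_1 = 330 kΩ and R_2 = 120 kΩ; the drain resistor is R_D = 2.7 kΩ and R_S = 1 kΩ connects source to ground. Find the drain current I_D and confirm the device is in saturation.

I_D ≈ 0.66 mA

V_G = V_DD·R_2/(R_1+R_2) = 14×120/450 = 3.73 V.
Assume saturation: I_D = (k_n/2)(V_GS − V_t)² with V_GS = V_G − I_D·R_S = 3.73 − 1·I_D.
Substituting gives 0.35·I_D² − 2.42·I_D + 1.45 = 0, with roots I_D = 0.66 or 6.26 mA.
The root I_D = 6.26 mA gives V_GS = -2.53 V ≤ V_t, so take I_D = 0.66 mA.
Then V_GS = 3.07 V and V_DS = V_DD − I_D(R_D+R_S) = 14 − 0.66×3.7 = 11.6 V.
Saturation requires V_DS ≥ V_GS − V_t = 1.37 V; 11.6 ≥ 1.37 ✓.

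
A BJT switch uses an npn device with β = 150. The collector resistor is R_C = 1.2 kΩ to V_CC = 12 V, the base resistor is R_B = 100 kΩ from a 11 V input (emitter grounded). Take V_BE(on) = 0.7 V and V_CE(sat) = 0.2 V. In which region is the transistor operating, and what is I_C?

Assume active: I_B = (11 − 0.7)/100 = 0.103 mA, giving I_C = β·I_B = 15.5 mA.
But then V_CE = 12 − 15.5×1.2 = -6.54 V < V_CE(sat) = 0.2 V — impossible in the active region.
So the transistor is saturated. With V_CE = 0.2 V, I_C = (V_CC − 0.2)/R_C = 11.8/1.2 = 9.83 mA.
Check: β·I_B = 15.5 mA > I_C = 9.83 mA, confirming saturation.

saturation; I_C ≈ 9.8 mA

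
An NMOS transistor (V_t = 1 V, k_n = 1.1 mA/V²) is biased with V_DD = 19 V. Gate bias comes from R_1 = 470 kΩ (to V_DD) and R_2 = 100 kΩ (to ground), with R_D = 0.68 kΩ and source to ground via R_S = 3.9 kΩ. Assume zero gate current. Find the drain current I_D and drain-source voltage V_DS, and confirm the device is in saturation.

I_D ≈ 0.38 mA, V_DS ≈ 17 V

V_G = V_DD·R_2/(R_1+R_2) = 19×100/570 = 3.33 V.
Assume saturation: I_D = (k_n/2)(V_GS − V_t)² with V_GS = V_G − I_D·R_S = 3.33 − 3.9·I_D.
Substituting gives 8.37·I_D² − 11·I_D + 2.99 = 0, with roots I_D = 0.384 or 0.932 mA.
The root I_D = 0.932 mA gives V_GS = -0.302 V ≤ V_t, so take I_D = 0.384 mA.
Then V_GS = 1.84 V and V_DS = V_DD − I_D(R_D+R_S) = 19 − 0.384×4.58 = 17.2 V.
Saturation requires V_DS ≥ V_GS − V_t = 0.836 V; 17.2 ≥ 0.836 ✓.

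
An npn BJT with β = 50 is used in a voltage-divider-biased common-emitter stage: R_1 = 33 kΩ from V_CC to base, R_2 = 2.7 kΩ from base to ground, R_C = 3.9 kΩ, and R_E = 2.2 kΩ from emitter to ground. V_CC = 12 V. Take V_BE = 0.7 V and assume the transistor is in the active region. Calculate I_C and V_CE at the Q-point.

I_C ≈ 0.09 mA, V_CE ≈ 11 V

Thevenize the base divider: V_Th = V_CC·R_2/(R_1+R_2) = 12×2.7/35.7 = 0.908 V, R_Th = R_1‖R_2 = 2.5 kΩ.
Base-emitter loop: V_Th = I_B·R_Th + V_BE + (β+1)I_B·R_E, so I_B = (0.908 − 0.7) / (2.5 + 51×2.2) = 0.00181 mA.
I_C = β·I_B = 50×0.00181 = 0.0905 mA, and I_E = (β+1)I_B = 0.0923 mA.
V_CE = V_CC − I_C·R_C − I_E·R_E = 12 − 0.0905×3.9 − 0.0923×2.2 = 11.4 V.
V_CE = 11.4 V > 0.2 V confirms active-region operation.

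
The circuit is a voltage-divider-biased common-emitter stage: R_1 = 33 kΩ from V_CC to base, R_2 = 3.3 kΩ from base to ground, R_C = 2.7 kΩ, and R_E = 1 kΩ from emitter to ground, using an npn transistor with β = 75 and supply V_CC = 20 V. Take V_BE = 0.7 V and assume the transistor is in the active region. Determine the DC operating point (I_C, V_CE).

I_C ≈ 1.1 mA, V_CE ≈ 16 V

Thevenize the base divider: V_Th = V_CC·R_2/(R_1+R_2) = 20×3.3/36.3 = 1.82 V, R_Th = R_1‖R_2 = 3 kΩ.
Base-emitter loop: V_Th = I_B·R_Th + V_BE + (β+1)I_B·R_E, so I_B = (1.82 − 0.7) / (3 + 76×1) = 0.0142 mA.
I_C = β·I_B = 75×0.0142 = 1.06 mA, and I_E = (β+1)I_B = 1.08 mA.
V_CE = V_CC − I_C·R_C − I_E·R_E = 20 − 1.06×2.7 − 1.08×1 = 16.1 V.
V_CE = 16.1 V > 0.2 V confirms active-region operation.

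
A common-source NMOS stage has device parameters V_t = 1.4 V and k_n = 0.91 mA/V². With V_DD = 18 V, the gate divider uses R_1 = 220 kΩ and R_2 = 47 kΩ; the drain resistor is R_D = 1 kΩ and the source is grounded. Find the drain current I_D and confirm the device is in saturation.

I_D ≈ 1.4 mA

V_G = V_DD·R_2/(R_1+R_2) = 18×47/267 = 3.17 V. With the source grounded, V_GS = V_G = 3.17 V.
Assume saturation: I_D = (k_n/2)(V_GS − V_t)² = (0.91/2)×(3.17 − 1.4)² = 0.455×1.77² = 1.42 mA.
V_DS = V_DD − I_D·R_D = 18 − 1.42×1 = 16.6 V.
Saturation requires V_DS ≥ V_GS − V_t = 1.77 V; 16.6 ≥ 1.77 ✓.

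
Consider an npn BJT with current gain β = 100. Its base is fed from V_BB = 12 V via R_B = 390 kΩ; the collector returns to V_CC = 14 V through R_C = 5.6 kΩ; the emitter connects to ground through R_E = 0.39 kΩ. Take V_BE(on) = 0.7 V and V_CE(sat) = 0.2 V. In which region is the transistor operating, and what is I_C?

Assume active: I_B = (12 − 0.7)/(390 + 101×0.39) = 0.0263 mA, I_C = β·I_B = 2.63 mA.
Then V_CE = 14 − 2.63×5.6 − 2.66×0.39 = -1.77 V < 0.2 V — the active assumption fails.
Re-solve with V_CE = 0.2 V. KCL at the emitter: V_E/R_E = (V_BB−0.7−V_E)/R_B + (V_CC−0.2−V_E)/R_C, giving V_E = 0.908 V.
I_C = (V_CC − 0.2 − V_E)/R_C = (13.8 − 0.908)/5.6 = 2.3 mA.
Check: I_B = (11.3 − 0.908)/390 = 0.0266 mA, and β·I_B = 2.66 mA > I_C, confirming saturation.

saturation; I_C ≈ 2.3 mA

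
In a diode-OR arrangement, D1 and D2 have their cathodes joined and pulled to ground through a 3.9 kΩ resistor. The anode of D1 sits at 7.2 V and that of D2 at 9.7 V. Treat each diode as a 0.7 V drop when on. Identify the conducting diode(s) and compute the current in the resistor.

Only D2 conducts; I_R ≈ 2.3 mA

Assume both conduct. Then node N would need to be at both 7.2−0.7 = 6.5 V and 9.7−0.7 = 9 V, which is impossible.
Assume only D2 conducts: V_N = 9.7 − 0.7 = 9 V, so I_R = 9/3.9 = 2.31 mA.
Check D1: its anode-to-cathode voltage is 7.2 − 9 = -1.8 V < 0.7 V, so it is off. The assumption is consistent.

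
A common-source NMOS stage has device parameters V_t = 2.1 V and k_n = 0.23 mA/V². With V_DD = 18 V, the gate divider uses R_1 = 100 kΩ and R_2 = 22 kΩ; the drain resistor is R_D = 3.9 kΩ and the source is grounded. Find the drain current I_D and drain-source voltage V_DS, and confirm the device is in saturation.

V_G = V_DD·R_2/(R_1+R_2) = 18×22/122 = 3.25 V. With the source grounded, V_GS = V_G = 3.25 V.
Assume saturation: I_D = (k_n/2)(V_GS − V_t)² = (0.23/2)×(3.25 − 2.1)² = 0.115×1.15² = 0.151 mA.
V_DS = V_DD − I_D·R_D = 18 − 0.151×3.9 = 17.4 V.
Saturation requires V_DS ≥ V_GS − V_t = 1.15 V; 17.4 ≥ 1.15 ✓.

I_D ≈ 0.15 mA, V_DS ≈ 17 V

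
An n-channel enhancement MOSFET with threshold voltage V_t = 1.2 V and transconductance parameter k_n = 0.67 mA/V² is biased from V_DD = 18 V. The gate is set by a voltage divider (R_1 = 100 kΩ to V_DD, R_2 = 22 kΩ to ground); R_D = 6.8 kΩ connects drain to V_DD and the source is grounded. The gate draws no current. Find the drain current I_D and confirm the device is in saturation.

V_G = V_DD·R_2/(R_1+R_2) = 18×22/122 = 3.25 V. With the source grounded, V_GS = V_G = 3.25 V.
Assume saturation: I_D = (k_n/2)(V_GS − V_t)² = (0.67/2)×(3.25 − 1.2)² = 0.335×2.05² = 1.4 mA.
V_DS = V_DD − I_D·R_D = 18 − 1.4×6.8 = 8.46 V.
Saturation requires V_DS ≥ V_GS − V_t = 2.05 V; 8.46 ≥ 2.05 ✓.

I_D ≈ 1.4 mA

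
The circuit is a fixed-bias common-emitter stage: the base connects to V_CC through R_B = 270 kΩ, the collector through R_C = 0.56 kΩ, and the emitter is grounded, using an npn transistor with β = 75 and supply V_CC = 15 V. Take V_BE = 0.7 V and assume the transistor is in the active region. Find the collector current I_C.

I_C ≈ 4 mA

Base loop: V_CC = I_B·R_B + V_BE, so I_B = (15 − 0.7)/270 kΩ = 0.053 mA.
In the active region I_C = β·I_B = 75 × 0.053 = 3.97 mA.
Collector loop: V_CE = V_CC − I_C·R_C = 15 − 3.97×0.56 = 12.8 V.
Since V_CE = 12.8 V > V_CE(sat) ≈ 0.2 V, the transistor is in the active region as assumed.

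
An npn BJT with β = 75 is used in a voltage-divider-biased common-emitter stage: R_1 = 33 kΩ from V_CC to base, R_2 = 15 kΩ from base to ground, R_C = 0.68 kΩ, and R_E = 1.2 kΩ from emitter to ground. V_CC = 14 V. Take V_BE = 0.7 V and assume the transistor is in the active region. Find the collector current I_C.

Thevenize the base divider: V_Th = V_CC·R_2/(R_1+R_2) = 14×15/48 = 4.38 V, R_Th = R_1‖R_2 = 10.3 kΩ.
Base-emitter loop: V_Th = I_B·R_Th + V_BE + (β+1)I_B·R_E, so I_B = (4.38 − 0.7) / (10.3 + 76×1.2) = 0.0362 mA.
I_C = β·I_B = 75×0.0362 = 2.72 mA, and I_E = (β+1)I_B = 2.75 mA.
V_CE = V_CC − I_C·R_C − I_E·R_E = 14 − 2.72×0.68 − 2.75×1.2 = 8.85 V.
V_CE = 8.85 V > 0.2 V confirms active-region operation.

I_C ≈ 2.7 mA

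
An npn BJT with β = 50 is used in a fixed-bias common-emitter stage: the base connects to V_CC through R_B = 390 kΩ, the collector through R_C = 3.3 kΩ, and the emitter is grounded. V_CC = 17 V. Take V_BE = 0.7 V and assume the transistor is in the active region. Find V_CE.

Base loop: V_CC = I_B·R_B + V_BE, so I_B = (17 − 0.7)/390 kΩ = 0.0418 mA.
In the active region I_C = β·I_B = 50 × 0.0418 = 2.09 mA.
Collector loop: V_CE = V_CC − I_C·R_C = 17 − 2.09×3.3 = 10.1 V.
Since V_CE = 10.1 V > V_CE(sat) ≈ 0.2 V, the transistor is in the active region as assumed.

V_CE ≈ 10 V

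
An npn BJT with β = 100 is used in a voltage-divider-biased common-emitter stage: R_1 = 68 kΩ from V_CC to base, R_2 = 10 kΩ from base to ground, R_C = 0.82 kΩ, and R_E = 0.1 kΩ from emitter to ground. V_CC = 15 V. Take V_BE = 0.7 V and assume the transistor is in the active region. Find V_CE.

Thevenize the base divider: V_Th = V_CC·R_2/(R_1+R_2) = 15×10/78 = 1.92 V, R_Th = R_1‖R_2 = 8.72 kΩ.
Base-emitter loop: V_Th = I_B·R_Th + V_BE + (β+1)I_B·R_E, so I_B = (1.92 − 0.7) / (8.72 + 101×0.1) = 0.065 mA.
I_C = β·I_B = 100×0.065 = 6.5 mA, and I_E = (β+1)I_B = 6.56 mA.
V_CE = V_CC − I_C·R_C − I_E·R_E = 15 − 6.5×0.82 − 6.56×0.1 = 9.01 V.
V_CE = 9.01 V > 0.2 V confirms active-region operation.

V_CE ≈ 9 V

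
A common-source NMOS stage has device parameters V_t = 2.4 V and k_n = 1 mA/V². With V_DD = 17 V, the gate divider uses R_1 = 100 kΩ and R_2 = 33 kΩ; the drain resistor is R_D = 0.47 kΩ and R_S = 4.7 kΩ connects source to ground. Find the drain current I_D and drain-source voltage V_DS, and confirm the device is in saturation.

I_D ≈ 0.24 mA, V_DS ≈ 16 V

V_G = V_DD·R_2/(R_1+R_2) = 17×33/133 = 4.22 V.
Assume saturation: I_D = (k_n/2)(V_GS − V_t)² with V_GS = V_G − I_D·R_S = 4.22 − 4.7·I_D.
Substituting gives 11·I_D² − 9.54·I_D + 1.65 = 0, with roots I_D = 0.24 or 0.625 mA.
The root I_D = 0.625 mA gives V_GS = 1.28 V ≤ V_t, so take I_D = 0.24 mA.
Then V_GS = 3.09 V and V_DS = V_DD − I_D(R_D+R_S) = 17 − 0.24×5.17 = 15.8 V.
Saturation requires V_DS ≥ V_GS − V_t = 0.692 V; 15.8 ≥ 0.692 ✓.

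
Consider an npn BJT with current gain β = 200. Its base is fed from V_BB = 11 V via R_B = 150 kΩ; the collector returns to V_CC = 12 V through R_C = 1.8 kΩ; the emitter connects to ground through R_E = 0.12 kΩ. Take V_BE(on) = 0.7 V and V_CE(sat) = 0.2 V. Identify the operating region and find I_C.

saturation; I_C ≈ 6.1 mA

Assume active: I_B = (11 − 0.7)/(150 + 201×0.12) = 0.0592 mA, I_C = β·I_B = 11.8 mA.
Then V_CE = 12 − 11.8×1.8 − 11.9×0.12 = -10.7 V < 0.2 V — the active assumption fails.
Re-solve with V_CE = 0.2 V. KCL at the emitter: V_E/R_E = (V_BB−0.7−V_E)/R_B + (V_CC−0.2−V_E)/R_C, giving V_E = 0.745 V.
I_C = (V_CC − 0.2 − V_E)/R_C = (11.8 − 0.745)/1.8 = 6.14 mA.
Check: I_B = (10.3 − 0.745)/150 = 0.0637 mA, and β·I_B = 12.7 mA > I_C, confirming saturation.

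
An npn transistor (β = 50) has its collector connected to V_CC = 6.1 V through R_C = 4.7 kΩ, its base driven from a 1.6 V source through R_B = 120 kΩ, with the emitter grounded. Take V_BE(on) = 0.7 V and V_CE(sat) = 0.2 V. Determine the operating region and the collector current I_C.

active; I_C ≈ 0.38 mA

Assume active. Base-emitter loop: I_B = (V_BB − V_BE)/R_B = (1.6 − 0.7)/120 = 0.0075 mA.
I_C = β·I_B = 50×0.0075 = 0.375 mA.
V_CE = V_CC − I_C·R_C = 6.1 − 0.375×4.7 = 4.34 V > V_CE(sat), so the active-region assumption holds.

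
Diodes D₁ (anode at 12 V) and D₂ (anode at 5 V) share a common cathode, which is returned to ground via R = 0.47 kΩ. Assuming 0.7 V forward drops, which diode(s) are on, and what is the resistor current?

Only D₁ conducts; I_R ≈ 24 mA

Assume both conduct. Then node N would need to be at both 12−0.7 = 11.3 V and 5−0.7 = 4.3 V, which is impossible.
Assume only D₁ conducts: V_N = 12 − 0.7 = 11.3 V, so I_R = 11.3/0.47 = 24 mA.
Check D₂: its anode-to-cathode voltage is 5 − 11.3 = -6.3 V < 0.7 V, so it is off. The assumption is consistent.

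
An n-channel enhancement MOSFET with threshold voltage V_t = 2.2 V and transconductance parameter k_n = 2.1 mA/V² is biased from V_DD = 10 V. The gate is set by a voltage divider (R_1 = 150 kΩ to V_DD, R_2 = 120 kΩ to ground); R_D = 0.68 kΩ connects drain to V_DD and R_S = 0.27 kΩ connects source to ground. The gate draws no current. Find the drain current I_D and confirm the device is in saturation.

I_D ≈ 2.5 mA

V_G = V_DD·R_2/(R_1+R_2) = 10×120/270 = 4.44 V.
Assume saturation: I_D = (k_n/2)(V_GS − V_t)² with V_GS = V_G − I_D·R_S = 4.44 − 0.27·I_D.
Substituting gives 0.0765·I_D² − 2.27·I_D + 5.29 = 0, with roots I_D = 2.55 or 27.1 mA.
The root I_D = 27.1 mA gives V_GS = -2.88 V ≤ V_t, so take I_D = 2.55 mA.
Then V_GS = 3.76 V and V_DS = V_DD − I_D(R_D+R_S) = 10 − 2.55×0.95 = 7.58 V.
Saturation requires V_DS ≥ V_GS − V_t = 1.56 V; 7.58 ≥ 1.56 ✓.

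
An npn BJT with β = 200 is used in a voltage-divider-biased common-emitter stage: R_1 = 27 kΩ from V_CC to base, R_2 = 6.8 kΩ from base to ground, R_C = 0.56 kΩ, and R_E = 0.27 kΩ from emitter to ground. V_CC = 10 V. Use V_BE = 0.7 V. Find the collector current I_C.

I_C ≈ 4.4 mA

Thevenize the base divider: V_Th = V_CC·R_2/(R_1+R_2) = 10×6.8/33.8 = 2.01 V, R_Th = R_1‖R_2 = 5.43 kΩ.
Base-emitter loop: V_Th = I_B·R_Th + V_BE + (β+1)I_B·R_E, so I_B = (2.01 − 0.7) / (5.43 + 201×0.27) = 0.022 mA.
I_C = β·I_B = 200×0.022 = 4.39 mA, and I_E = (β+1)I_B = 4.42 mA.
V_CE = V_CC − I_C·R_C − I_E·R_E = 10 − 4.39×0.56 − 4.42×0.27 = 6.35 V.
V_CE = 6.35 V > 0.2 V confirms active-region operation.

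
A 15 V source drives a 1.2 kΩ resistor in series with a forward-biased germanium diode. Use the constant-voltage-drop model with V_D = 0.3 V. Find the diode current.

I ≈ 12 mA

KVL around the loop: 15 = V_D + I·R = 0.3 + I × 1.2 kΩ.
So I = (15 − 0.3) / 1.2 kΩ = 14.7 / 1.2 = 12.2 mA.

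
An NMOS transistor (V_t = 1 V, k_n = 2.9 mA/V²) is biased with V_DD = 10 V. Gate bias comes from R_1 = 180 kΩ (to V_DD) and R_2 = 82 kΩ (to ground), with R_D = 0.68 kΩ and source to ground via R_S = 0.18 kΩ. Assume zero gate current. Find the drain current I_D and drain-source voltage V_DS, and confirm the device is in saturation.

I_D ≈ 3.4 mA, V_DS ≈ 7.1 V

V_G = V_DD·R_2/(R_1+R_2) = 10×82/262 = 3.13 V.
Assume saturation: I_D = (k_n/2)(V_GS − V_t)² with V_GS = V_G − I_D·R_S = 3.13 − 0.18·I_D.
Substituting gives 0.047·I_D² − 2.11·I_D + 6.58 = 0, with roots I_D = 3.37 or 41.6 mA.
The root I_D = 41.6 mA gives V_GS = -4.36 V ≤ V_t, so take I_D = 3.37 mA.
Then V_GS = 2.52 V and V_DS = V_DD − I_D(R_D+R_S) = 10 − 3.37×0.86 = 7.1 V.
Saturation requires V_DS ≥ V_GS − V_t = 1.52 V; 7.1 ≥ 1.52 ✓.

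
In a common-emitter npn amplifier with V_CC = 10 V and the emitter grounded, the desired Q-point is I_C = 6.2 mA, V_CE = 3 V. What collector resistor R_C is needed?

R_C ≈ 1.1 kΩ

Collector loop: V_CC = I_C·R_C + V_CE.
R_C = (V_CC − V_CE)/I_C = (10 − 3)/6.2 = 1.13 kΩ.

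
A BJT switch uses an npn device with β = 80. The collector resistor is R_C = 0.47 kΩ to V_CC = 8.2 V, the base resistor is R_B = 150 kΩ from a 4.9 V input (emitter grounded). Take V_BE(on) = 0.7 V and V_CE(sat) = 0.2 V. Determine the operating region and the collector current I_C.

Assume active. Base-emitter loop: I_B = (V_BB − V_BE)/R_B = (4.9 − 0.7)/150 = 0.028 mA.
I_C = β·I_B = 80×0.028 = 2.24 mA.
V_CE = V_CC − I_C·R_C = 8.2 − 2.24×0.47 = 7.15 V > V_CE(sat), so the active-region assumption holds.

active; I_C ≈ 2.2 mA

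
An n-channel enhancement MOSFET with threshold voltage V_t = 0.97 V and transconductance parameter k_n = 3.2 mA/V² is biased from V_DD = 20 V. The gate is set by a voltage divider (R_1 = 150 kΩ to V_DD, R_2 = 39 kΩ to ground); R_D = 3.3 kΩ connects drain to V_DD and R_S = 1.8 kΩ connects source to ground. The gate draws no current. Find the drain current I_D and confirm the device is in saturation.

I_D ≈ 1.3 mA

V_G = V_DD·R_2/(R_1+R_2) = 20×39/189 = 4.13 V.
Assume saturation: I_D = (k_n/2)(V_GS − V_t)² with V_GS = V_G − I_D·R_S = 4.13 − 1.8·I_D.
Substituting gives 5.18·I_D² − 19.2·I_D + 15.9 = 0, with roots I_D = 1.26 or 2.44 mA.
The root I_D = 2.44 mA gives V_GS = -0.265 V ≤ V_t, so take I_D = 1.26 mA.
Then V_GS = 1.86 V and V_DS = V_DD − I_D(R_D+R_S) = 20 − 1.26×5.1 = 13.6 V.
Saturation requires V_DS ≥ V_GS − V_t = 0.888 V; 13.6 ≥ 0.888 ✓.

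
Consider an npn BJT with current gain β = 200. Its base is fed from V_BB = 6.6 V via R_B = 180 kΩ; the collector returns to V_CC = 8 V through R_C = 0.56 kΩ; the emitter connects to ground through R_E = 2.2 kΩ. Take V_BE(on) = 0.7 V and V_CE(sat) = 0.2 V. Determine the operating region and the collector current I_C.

Assume active. Base-emitter loop: I_B = (V_BB − V_BE)/(R_B + (β+1)R_E) = (6.6 − 0.7)/(180 + 201×2.2) = 0.00948 mA.
I_C = β·I_B = 200×0.00948 = 1.9 mA.
V_CE = V_CC − I_C·R_C − I_E·R_E = 8 − 1.9×0.56 − 1.91×2.2 = 2.74 V > V_CE(sat), so the active-region assumption holds.

active; I_C ≈ 1.9 mA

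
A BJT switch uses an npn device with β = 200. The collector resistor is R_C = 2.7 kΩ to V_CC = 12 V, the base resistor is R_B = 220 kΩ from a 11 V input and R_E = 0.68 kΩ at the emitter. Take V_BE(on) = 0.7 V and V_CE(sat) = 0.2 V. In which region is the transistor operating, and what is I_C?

Assume active: I_B = (11 − 0.7)/(220 + 201×0.68) = 0.0289 mA, I_C = β·I_B = 5.78 mA.
Then V_CE = 12 − 5.78×2.7 − 5.8×0.68 = -7.54 V < 0.2 V — the active assumption fails.
Re-solve with V_CE = 0.2 V. KCL at the emitter: V_E/R_E = (V_BB−0.7−V_E)/R_B + (V_CC−0.2−V_E)/R_C, giving V_E = 2.39 V.
I_C = (V_CC − 0.2 − V_E)/R_C = (11.8 − 2.39)/2.7 = 3.48 mA.
Check: I_B = (10.3 − 2.39)/220 = 0.0359 mA, and β·I_B = 7.19 mA > I_C, confirming saturation.

saturation; I_C ≈ 3.5 mA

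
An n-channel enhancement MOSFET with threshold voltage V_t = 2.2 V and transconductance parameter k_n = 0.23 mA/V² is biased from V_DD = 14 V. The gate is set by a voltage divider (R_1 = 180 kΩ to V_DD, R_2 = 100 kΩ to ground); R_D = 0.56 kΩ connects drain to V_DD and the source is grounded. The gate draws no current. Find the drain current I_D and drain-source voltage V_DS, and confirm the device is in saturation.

V_G = V_DD·R_2/(R_1+R_2) = 14×100/280 = 5 V. With the source grounded, V_GS = V_G = 5 V.
Assume saturation: I_D = (k_n/2)(V_GS − V_t)² = (0.23/2)×(5 − 2.2)² = 0.115×2.8² = 0.902 mA.
V_DS = V_DD − I_D·R_D = 14 − 0.902×0.56 = 13.5 V.
Saturation requires V_DS ≥ V_GS − V_t = 2.8 V; 13.5 ≥ 2.8 ✓.

I_D ≈ 0.9 mA, V_DS ≈ 13 V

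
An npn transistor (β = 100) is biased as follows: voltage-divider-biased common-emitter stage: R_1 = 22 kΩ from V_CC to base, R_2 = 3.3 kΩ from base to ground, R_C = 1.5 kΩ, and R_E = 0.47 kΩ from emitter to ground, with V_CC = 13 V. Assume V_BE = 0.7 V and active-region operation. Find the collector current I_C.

Thevenize the base divider: V_Th = V_CC·R_2/(R_1+R_2) = 13×3.3/25.3 = 1.7 V, R_Th = R_1‖R_2 = 2.87 kΩ.
Base-emitter loop: V_Th = I_B·R_Th + V_BE + (β+1)I_B·R_E, so I_B = (1.7 − 0.7) / (2.87 + 101×0.47) = 0.0198 mA.
I_C = β·I_B = 100×0.0198 = 1.98 mA, and I_E = (β+1)I_B = 2 mA.
V_CE = V_CC − I_C·R_C − I_E·R_E = 13 − 1.98×1.5 − 2×0.47 = 9.09 V.
V_CE = 9.09 V > 0.2 V confirms active-region operation.

I_C ≈ 2 mA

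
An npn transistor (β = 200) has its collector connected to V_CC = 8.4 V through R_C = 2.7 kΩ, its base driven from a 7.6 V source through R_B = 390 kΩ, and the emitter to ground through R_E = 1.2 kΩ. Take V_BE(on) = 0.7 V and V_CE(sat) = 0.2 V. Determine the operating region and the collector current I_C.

saturation; I_C ≈ 2.1 mA

Assume active: I_B = (7.6 − 0.7)/(390 + 201×1.2) = 0.0109 mA, I_C = β·I_B = 2.19 mA.
Then V_CE = 8.4 − 2.19×2.7 − 2.2×1.2 = -0.14 V < 0.2 V — the active assumption fails.
Re-solve with V_CE = 0.2 V. KCL at the emitter: V_E/R_E = (V_BB−0.7−V_E)/R_B + (V_CC−0.2−V_E)/R_C, giving V_E = 2.53 V.
I_C = (V_CC − 0.2 − V_E)/R_C = (8.2 − 2.53)/2.7 = 2.1 mA.
Check: I_B = (6.9 − 2.53)/390 = 0.0112 mA, and β·I_B = 2.24 mA > I_C, confirming saturation.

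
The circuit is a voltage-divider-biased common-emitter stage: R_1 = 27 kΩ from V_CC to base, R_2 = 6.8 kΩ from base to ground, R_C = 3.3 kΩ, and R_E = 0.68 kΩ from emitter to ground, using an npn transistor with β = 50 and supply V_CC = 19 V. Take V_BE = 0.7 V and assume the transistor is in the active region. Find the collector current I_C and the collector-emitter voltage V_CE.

Thevenize the base divider: V_Th = V_CC·R_2/(R_1+R_2) = 19×6.8/33.8 = 3.82 V, R_Th = R_1‖R_2 = 5.43 kΩ.
Base-emitter loop: V_Th = I_B·R_Th + V_BE + (β+1)I_B·R_E, so I_B = (3.82 − 0.7) / (5.43 + 51×0.68) = 0.0778 mA.
I_C = β·I_B = 50×0.0778 = 3.89 mA, and I_E = (β+1)I_B = 3.97 mA.
V_CE = V_CC − I_C·R_C − I_E·R_E = 19 − 3.89×3.3 − 3.97×0.68 = 3.46 V.
V_CE = 3.46 V > 0.2 V confirms active-region operation.

I_C ≈ 3.9 mA, V_CE ≈ 3.5 V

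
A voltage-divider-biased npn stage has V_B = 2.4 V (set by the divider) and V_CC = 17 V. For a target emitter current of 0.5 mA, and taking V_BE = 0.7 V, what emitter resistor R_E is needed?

R_E ≈ 3.4 kΩ

V_E = V_B − V_BE = 2.4 − 0.7 = 1.7 V.
R_E = V_E / I_E = 1.7 / 0.5 = 3.4 kΩ.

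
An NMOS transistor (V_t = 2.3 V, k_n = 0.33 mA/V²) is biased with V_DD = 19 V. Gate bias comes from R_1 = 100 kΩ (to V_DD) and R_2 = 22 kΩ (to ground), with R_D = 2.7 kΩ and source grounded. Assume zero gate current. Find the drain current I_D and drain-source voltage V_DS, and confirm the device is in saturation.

V_G = V_DD·R_2/(R_1+R_2) = 19×22/122 = 3.43 V. With the source grounded, V_GS = V_G = 3.43 V.
Assume saturation: I_D = (k_n/2)(V_GS − V_t)² = (0.33/2)×(3.43 − 2.3)² = 0.165×1.13² = 0.209 mA.
V_DS = V_DD − I_D·R_D = 19 − 0.209×2.7 = 18.4 V.
Saturation requires V_DS ≥ V_GS − V_t = 1.13 V; 18.4 ≥ 1.13 ✓.

I_D ≈ 0.21 mA, V_DS ≈ 18 V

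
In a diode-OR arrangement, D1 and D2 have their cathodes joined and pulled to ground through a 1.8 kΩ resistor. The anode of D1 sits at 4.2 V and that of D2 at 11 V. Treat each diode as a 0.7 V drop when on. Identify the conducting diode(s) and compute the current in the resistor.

Only D2 conducts; I_R ≈ 5.7 mA

Assume both conduct. Then node N would need to be at both 4.2−0.7 = 3.5 V and 11−0.7 = 10.3 V, which is impossible.
Assume only D2 conducts: V_N = 11 − 0.7 = 10.3 V, so I_R = 10.3/1.8 = 5.72 mA.
Check D1: its anode-to-cathode voltage is 4.2 − 10.3 = -6.1 V < 0.7 V, so it is off. The assumption is consistent.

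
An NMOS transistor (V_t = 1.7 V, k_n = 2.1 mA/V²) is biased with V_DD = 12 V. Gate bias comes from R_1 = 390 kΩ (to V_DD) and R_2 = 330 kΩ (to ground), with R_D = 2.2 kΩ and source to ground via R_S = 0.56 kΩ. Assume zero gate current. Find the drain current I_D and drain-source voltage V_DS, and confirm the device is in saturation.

V_G = V_DD·R_2/(R_1+R_2) = 12×330/720 = 5.5 V.
Assume saturation: I_D = (k_n/2)(V_GS − V_t)² with V_GS = V_G − I_D·R_S = 5.5 − 0.56·I_D.
Substituting gives 0.329·I_D² − 5.47·I_D + 15.2 = 0, with roots I_D = 3.52 or 13.1 mA.
The root I_D = 13.1 mA gives V_GS = -1.83 V ≤ V_t, so take I_D = 3.52 mA.
Then V_GS = 3.53 V and V_DS = V_DD − I_D(R_D+R_S) = 12 − 3.52×2.76 = 2.29 V.
Saturation requires V_DS ≥ V_GS − V_t = 1.83 V; 2.29 ≥ 1.83 ✓.

I_D ≈ 3.5 mA, V_DS ≈ 2.3 V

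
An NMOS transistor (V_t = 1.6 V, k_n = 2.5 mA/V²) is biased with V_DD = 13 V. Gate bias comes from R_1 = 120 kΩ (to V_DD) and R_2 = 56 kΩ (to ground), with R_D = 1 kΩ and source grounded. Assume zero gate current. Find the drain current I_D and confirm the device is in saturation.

V_G = V_DD·R_2/(R_1+R_2) = 13×56/176 = 4.14 V. With the source grounded, V_GS = V_G = 4.14 V.
Assume saturation: I_D = (k_n/2)(V_GS − V_t)² = (2.5/2)×(4.14 − 1.6)² = 1.25×2.54² = 8.04 mA.
V_DS = V_DD − I_D·R_D = 13 − 8.04×1 = 4.96 V.
Saturation requires V_DS ≥ V_GS − V_t = 2.54 V; 4.96 ≥ 2.54 ✓.

I_D ≈ 8 mA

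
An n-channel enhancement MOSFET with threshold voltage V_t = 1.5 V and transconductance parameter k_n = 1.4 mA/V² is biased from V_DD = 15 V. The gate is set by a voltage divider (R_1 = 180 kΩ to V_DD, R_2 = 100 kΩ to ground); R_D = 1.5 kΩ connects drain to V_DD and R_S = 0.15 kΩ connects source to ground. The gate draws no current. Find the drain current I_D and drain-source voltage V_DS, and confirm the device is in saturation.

I_D ≈ 6.1 mA, V_DS ≈ 5 V

V_G = V_DD·R_2/(R_1+R_2) = 15×100/280 = 5.36 V.
Assume saturation: I_D = (k_n/2)(V_GS − V_t)² with V_GS = V_G − I_D·R_S = 5.36 − 0.15·I_D.
Substituting gives 0.0158·I_D² − 1.81·I_D + 10.4 = 0, with roots I_D = 6.07 or 109 mA.
The root I_D = 109 mA gives V_GS = -11 V ≤ V_t, so take I_D = 6.07 mA.
Then V_GS = 4.45 V and V_DS = V_DD − I_D(R_D+R_S) = 15 − 6.07×1.65 = 4.98 V.
Saturation requires V_DS ≥ V_GS − V_t = 2.95 V; 4.98 ≥ 2.95 ✓.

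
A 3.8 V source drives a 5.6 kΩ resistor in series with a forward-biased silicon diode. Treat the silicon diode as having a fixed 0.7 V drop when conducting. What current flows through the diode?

I ≈ 0.55 mA

KVL around the loop: 3.8 = V_D + I·R = 0.7 + I × 5.6 kΩ.
So I = (3.8 − 0.7) / 5.6 kΩ = 3.1 / 5.6 = 0.554 mA.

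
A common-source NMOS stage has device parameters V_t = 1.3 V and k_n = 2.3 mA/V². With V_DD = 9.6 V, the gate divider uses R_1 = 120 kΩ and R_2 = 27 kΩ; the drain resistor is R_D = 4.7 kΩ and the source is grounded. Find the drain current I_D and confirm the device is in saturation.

V_G = V_DD·R_2/(R_1+R_2) = 9.6×27/147 = 1.76 V. With the source grounded, V_GS = V_G = 1.76 V.
Assume saturation: I_D = (k_n/2)(V_GS − V_t)² = (2.3/2)×(1.76 − 1.3)² = 1.15×0.463² = 0.247 mA.
V_DS = V_DD − I_D·R_D = 9.6 − 0.247×4.7 = 8.44 V.
Saturation requires V_DS ≥ V_GS − V_t = 0.463 V; 8.44 ≥ 0.463 ✓.

I_D ≈ 0.25 mA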